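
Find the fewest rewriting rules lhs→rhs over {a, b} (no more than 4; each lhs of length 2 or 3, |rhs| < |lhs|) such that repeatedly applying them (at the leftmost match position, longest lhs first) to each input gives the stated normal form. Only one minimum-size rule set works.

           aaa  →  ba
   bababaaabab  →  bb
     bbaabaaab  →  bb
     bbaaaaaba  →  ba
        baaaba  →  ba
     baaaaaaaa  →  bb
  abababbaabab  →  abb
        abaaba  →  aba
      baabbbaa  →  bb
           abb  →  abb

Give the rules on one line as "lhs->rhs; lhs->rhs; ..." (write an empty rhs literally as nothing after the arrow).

aa->b; bab->bb; bba->ba

  | aaa => ba
  | bababaaabab => bbabaaabab => babaaabab => bbaaabab => baaabab => bbabab => babab => bbab => bab => bb
  | bbaabaaab => baabaaab => bbbaaab => bbaaab => baaab => bbab => bab => bb
  | bbaaaaaba => baaaaaba => bbaaaba => baaaba => bbaba => baba => bba => ba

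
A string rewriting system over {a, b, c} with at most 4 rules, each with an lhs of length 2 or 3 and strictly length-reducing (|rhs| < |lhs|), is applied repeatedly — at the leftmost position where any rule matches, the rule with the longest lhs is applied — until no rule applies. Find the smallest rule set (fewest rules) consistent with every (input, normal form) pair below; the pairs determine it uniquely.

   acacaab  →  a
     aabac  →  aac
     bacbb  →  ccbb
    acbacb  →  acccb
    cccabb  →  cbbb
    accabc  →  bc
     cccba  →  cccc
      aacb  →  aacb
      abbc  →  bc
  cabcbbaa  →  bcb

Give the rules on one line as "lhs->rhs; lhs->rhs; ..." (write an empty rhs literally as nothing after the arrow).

  | acacaab => acaab => aab => a
  | aabac => aac
  | bacbb => ccbb
  | acbacb => acccb

ab->; ba->c; ca->; cca->b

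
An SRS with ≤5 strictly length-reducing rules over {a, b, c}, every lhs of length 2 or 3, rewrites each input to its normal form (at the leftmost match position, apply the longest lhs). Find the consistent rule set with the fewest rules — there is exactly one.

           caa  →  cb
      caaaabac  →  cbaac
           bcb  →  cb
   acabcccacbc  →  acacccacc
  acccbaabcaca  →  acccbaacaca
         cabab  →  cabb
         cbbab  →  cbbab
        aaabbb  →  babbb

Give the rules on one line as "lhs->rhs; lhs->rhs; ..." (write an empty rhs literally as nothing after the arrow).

aaa->ba; aba->ab; bc->c; caa->cb

  | caa => cb
  | caaaabac => cbaabac => cbaabc => cbaac
  | bcb => cb
  | acabcccacbc => acacccacbc => acacccacc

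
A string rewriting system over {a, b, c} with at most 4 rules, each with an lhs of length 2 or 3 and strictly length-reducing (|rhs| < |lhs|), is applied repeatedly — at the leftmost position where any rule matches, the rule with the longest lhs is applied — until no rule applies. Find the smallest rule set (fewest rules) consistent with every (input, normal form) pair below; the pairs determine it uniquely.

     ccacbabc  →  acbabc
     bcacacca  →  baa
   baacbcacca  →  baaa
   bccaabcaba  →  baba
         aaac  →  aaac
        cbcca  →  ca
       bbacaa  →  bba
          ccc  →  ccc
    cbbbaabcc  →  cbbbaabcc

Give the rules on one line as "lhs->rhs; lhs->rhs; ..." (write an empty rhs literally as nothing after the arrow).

acc->; caa->; cac->ac; cbc->

  | ccacbabc => cacbabc => acbabc
  | bcacacca => bacacca => baacca => baa
  | baacbcacca => baaacca => baaa
  | bccaabcaba => bcbcaba => baba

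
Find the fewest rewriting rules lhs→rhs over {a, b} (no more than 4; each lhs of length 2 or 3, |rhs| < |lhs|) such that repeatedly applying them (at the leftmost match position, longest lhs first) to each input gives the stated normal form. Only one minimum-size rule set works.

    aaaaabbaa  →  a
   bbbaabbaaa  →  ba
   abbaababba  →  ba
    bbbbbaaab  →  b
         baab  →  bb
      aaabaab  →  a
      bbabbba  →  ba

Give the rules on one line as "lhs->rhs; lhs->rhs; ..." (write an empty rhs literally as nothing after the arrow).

aa->; ab->a; bab->b; bba->ba

  | aaaaabbaa => aaabbaa => abbaa => abaa => aaa => a
  | bbbaabbaaa => bbaabbaaa => baabbaaa => bbbaaa => bbaaa => baaa => ba
  | abbaababba => abaababba => aaababba => ababba => aabba => bba => ba
  | bbbbbaaab => bbbbaaab => bbbaaab => bbaaab => baaab => bab => b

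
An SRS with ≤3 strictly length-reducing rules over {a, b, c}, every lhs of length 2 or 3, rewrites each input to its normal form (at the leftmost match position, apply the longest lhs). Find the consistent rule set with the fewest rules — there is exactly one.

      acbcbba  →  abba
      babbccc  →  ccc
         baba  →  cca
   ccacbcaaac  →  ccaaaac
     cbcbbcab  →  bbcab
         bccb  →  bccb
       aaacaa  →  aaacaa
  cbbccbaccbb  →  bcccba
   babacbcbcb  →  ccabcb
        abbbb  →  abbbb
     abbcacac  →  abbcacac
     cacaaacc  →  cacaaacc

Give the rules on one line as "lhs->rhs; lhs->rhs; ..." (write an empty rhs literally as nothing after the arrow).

bab->cc; cbb->bc; cbc->

  | acbcbba => abba
  | babbccc => ccbccc => ccc
  | baba => cca
  | ccacbcaaac => ccaaaac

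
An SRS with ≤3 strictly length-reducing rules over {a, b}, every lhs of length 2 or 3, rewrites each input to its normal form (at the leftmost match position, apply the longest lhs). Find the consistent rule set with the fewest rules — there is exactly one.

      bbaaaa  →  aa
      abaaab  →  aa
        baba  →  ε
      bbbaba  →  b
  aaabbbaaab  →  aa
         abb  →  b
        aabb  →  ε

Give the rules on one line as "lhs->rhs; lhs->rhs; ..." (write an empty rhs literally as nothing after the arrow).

ab->; ba->; bbb->bb

  | bbaaaa => baaa => aa
  | abaaab => aaab => aa
  | baba => ba => ε
  | bbbaba => bbaba => bba => b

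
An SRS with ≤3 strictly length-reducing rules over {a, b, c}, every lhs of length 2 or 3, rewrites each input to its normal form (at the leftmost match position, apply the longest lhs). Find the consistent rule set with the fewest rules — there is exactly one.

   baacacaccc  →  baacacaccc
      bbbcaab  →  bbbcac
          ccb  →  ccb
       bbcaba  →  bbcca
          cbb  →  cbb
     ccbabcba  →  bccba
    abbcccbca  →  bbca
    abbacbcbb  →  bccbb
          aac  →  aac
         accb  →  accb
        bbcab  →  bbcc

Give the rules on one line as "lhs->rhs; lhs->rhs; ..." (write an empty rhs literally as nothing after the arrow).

ab->c; cbc->bc

  | baacacaccc
  | bbbcaab => bbbcac
  | ccb
  | bbcaba => bbcca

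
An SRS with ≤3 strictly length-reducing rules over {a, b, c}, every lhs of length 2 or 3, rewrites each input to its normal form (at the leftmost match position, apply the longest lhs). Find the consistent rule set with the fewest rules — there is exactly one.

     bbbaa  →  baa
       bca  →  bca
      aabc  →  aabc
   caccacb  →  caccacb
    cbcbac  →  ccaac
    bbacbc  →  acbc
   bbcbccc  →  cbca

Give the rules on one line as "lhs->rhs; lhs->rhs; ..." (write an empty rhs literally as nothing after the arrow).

bb->; bcb->ca; ccc->ca

  | bbbaa => baa
  | bca
  | aabc
  | caccacb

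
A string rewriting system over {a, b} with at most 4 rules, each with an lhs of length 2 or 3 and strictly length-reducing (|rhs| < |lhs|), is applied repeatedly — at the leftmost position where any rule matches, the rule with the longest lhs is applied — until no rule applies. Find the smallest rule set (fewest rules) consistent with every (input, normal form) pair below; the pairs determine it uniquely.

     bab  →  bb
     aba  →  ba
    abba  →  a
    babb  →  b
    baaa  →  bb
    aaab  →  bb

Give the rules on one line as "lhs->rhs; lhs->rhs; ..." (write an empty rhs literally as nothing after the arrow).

  | bab => bb
  | aba => ba
  | abba => a
  | babb => b

aaa->b; ab->b; abb->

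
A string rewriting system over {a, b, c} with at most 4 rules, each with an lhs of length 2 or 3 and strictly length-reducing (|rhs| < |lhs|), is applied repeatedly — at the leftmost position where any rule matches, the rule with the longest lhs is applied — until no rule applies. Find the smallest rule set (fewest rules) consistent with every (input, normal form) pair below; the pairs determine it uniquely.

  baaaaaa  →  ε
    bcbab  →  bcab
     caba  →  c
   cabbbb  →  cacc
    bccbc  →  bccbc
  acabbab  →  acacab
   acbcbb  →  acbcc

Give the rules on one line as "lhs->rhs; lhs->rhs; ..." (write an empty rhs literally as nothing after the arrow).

  | baaaaaa => aaaaaa => aaaa => aa => ε
  | bcbab => bcab
  | caba => caa => c
  | cabbbb => cacbb => cacc

aa->; ba->a; bb->c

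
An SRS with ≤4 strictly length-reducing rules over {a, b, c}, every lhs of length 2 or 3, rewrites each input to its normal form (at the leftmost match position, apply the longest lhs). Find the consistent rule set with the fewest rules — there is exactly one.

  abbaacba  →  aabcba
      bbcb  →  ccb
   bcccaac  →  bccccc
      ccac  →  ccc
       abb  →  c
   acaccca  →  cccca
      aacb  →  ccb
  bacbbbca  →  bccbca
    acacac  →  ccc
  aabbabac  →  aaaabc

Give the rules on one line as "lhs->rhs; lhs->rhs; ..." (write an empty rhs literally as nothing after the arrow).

aac->cc; ac->c; bb->c; bba->ab

  | abbaacba => aabacba => aabcba
  | bbcb => ccb
  | bcccaac => bccccc
  | ccac => ccc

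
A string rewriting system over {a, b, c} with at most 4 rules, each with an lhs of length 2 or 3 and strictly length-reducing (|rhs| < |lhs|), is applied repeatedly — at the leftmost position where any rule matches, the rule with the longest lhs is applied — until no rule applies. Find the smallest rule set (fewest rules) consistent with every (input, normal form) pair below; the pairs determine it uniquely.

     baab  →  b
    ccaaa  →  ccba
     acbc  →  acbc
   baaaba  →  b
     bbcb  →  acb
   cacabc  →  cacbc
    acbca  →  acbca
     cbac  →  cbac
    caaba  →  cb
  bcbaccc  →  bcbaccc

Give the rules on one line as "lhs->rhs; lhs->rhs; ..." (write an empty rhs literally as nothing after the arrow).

aa->b; ab->b; bb->a

  | baab => bbb => ab => b
  | ccaaa => ccba
  | acbc
  | baaaba => bbaba => aaba => bba => aa => b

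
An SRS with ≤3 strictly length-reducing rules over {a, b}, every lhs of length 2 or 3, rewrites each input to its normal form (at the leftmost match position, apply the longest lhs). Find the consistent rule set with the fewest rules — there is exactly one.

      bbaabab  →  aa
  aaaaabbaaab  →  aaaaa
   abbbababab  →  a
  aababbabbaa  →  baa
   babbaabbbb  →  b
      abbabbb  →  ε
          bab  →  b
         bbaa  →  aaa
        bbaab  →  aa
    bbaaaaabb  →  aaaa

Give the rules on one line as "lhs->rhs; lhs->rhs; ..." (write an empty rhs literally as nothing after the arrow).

ab->; bb->a

  | bbaabab => aaabab => aaab => aa
  | aaaaabbaaab => aaaabaaab => aaaaaab => aaaaa
  | abbbababab => bbababab => aababab => aabab => aab => a
  | aababbabbaa => aabbabbaa => ababbaa => abbaa => baa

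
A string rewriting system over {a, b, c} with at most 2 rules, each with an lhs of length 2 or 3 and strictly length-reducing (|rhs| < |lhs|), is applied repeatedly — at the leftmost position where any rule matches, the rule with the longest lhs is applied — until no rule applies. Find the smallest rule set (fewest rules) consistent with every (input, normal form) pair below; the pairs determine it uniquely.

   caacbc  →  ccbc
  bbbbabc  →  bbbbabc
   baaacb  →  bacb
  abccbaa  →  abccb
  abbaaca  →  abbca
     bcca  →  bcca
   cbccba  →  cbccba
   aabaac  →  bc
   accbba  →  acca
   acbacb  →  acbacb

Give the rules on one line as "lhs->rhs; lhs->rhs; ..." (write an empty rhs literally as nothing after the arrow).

  | caacbc => ccbc
  | bbbbabc
  | baaacb => bacb
  | abccbaa => abccb

aa->; cbb->c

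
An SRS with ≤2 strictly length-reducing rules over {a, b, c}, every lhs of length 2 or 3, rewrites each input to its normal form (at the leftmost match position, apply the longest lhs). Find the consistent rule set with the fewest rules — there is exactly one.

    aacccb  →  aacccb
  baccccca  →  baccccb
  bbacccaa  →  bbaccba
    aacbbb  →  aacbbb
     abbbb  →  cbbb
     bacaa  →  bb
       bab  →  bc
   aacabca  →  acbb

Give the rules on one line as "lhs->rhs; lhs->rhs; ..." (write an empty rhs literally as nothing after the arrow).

ab->c; ca->b

  | aacccb
  | baccccca => baccccb
  | bbacccaa => bbaccba
  | aacbbb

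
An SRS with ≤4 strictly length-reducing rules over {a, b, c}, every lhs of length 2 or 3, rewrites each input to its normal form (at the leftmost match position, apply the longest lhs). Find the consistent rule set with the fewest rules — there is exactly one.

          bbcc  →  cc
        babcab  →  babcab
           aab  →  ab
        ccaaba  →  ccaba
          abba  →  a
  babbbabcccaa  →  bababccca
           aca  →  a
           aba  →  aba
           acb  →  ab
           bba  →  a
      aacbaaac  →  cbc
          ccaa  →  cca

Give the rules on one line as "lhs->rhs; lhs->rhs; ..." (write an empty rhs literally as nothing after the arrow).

aa->a; aac->c; ac->a; bb->

  | bbcc => cc
  | babcab
  | aab => ab
  | ccaaba => ccaba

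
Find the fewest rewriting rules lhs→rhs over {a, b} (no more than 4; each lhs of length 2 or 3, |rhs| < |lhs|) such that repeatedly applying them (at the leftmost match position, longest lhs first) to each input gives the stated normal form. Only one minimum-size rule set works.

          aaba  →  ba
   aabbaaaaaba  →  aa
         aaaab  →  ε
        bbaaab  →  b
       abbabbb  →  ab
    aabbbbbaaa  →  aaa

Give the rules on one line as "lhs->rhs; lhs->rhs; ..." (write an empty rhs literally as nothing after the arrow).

  | aaba => bba => ba
  | aabbaaaaaba => bbbaaaaaba => aaaaaba => aaabba => abbba => aa
  | aaaab => aabb => bbb => ε
  | bbaaab => baaab => babb => b

aab->bb; bab->; bb->b; bbb->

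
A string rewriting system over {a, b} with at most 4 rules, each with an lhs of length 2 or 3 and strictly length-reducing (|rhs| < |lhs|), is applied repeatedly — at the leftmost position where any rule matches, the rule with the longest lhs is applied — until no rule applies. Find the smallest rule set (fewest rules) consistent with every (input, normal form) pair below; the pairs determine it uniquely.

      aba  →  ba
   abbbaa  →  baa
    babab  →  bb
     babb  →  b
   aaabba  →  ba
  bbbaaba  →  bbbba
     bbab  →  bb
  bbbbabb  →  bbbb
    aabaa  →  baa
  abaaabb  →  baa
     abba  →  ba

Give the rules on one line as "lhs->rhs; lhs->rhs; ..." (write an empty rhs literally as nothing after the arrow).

  | aba => ba
  | abbbaa => abbaa => abaa => baa
  | babab => bbab => bb
  | babb => bab => b

ab->; aba->ba; abb->ab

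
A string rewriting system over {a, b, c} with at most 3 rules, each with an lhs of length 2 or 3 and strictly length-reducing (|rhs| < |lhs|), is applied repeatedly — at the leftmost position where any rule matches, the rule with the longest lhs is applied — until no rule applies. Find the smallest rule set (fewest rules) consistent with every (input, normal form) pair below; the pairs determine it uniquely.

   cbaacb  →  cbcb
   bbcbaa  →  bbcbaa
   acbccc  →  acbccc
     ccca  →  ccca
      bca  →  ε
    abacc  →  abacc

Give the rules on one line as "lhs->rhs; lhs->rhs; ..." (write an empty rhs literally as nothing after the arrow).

  | cbaacb => cbcb
  | bbcbaa
  | acbccc
  | ccca

aac->c; bca->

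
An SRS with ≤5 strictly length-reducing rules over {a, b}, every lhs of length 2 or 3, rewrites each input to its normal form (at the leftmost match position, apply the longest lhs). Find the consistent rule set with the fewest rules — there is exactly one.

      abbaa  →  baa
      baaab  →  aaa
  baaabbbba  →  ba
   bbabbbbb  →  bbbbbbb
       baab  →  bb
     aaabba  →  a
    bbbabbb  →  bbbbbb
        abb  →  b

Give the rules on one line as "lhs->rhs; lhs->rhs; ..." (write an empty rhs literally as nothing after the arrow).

aab->ba; ab->; bab->aa; bba->bb

  | abbaa => baa
  | baaab => baba => aaa
  | baaabbbba => bababbba => aaabbba => ababba => abba => ba
  | bbabbbbb => bbbbbbb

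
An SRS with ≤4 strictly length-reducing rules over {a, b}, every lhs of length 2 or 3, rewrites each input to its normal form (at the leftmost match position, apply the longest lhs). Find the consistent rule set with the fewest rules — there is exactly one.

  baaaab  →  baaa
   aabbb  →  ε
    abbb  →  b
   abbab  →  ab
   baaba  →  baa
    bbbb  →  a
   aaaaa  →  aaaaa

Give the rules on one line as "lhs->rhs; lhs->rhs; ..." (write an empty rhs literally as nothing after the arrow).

aab->a; abb->; bbb->aa

  | baaaab => baaa
  | aabbb => abb => ε
  | abbb => b
  | abbab => ab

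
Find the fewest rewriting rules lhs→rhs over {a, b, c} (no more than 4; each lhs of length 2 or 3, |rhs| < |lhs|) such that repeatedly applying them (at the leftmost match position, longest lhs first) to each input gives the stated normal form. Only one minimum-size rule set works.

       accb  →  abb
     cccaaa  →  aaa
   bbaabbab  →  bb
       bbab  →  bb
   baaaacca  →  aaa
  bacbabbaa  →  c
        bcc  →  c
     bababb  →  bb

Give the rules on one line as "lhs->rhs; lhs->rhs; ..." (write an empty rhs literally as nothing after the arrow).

ba->; bc->; cc->b

  | accb => abb
  | cccaaa => bcaaa => aaa
  | bbaabbab => babbab => bbab => bb
  | bbab => bb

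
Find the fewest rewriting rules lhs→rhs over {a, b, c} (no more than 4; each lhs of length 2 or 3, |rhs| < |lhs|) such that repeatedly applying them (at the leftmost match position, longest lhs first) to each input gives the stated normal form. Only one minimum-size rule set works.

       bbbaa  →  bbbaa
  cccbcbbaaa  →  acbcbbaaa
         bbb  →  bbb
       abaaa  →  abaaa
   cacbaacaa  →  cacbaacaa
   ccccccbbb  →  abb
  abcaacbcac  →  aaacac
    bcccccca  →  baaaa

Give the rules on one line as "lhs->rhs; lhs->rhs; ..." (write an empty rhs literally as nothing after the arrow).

aab->; bca->a; cc->a

  | bbbaa
  | cccbcbbaaa => acbcbbaaa
  | bbb
  | abaaa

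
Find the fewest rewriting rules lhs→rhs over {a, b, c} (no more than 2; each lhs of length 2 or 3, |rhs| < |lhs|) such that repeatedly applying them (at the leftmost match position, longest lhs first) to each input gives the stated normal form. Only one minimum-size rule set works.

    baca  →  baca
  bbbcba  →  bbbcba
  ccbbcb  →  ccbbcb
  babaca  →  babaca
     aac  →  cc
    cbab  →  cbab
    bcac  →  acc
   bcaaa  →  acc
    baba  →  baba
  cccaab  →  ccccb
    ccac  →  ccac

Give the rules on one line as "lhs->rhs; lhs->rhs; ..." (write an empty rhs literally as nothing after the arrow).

  | baca
  | bbbcba
  | ccbbcb
  | babaca

aa->c; bca->ac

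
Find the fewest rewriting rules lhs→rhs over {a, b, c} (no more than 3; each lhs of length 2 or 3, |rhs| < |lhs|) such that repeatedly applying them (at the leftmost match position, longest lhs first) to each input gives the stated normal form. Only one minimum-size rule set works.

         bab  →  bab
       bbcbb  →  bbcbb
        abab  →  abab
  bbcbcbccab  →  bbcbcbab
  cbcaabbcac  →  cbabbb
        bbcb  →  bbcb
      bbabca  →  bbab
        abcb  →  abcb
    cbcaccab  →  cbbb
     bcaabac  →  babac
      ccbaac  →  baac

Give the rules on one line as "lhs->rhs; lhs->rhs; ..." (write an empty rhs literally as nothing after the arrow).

  | bab
  | bbcbb
  | abab
  | bbcbcbccab => bbcbcbab

ca->; cac->b; cc->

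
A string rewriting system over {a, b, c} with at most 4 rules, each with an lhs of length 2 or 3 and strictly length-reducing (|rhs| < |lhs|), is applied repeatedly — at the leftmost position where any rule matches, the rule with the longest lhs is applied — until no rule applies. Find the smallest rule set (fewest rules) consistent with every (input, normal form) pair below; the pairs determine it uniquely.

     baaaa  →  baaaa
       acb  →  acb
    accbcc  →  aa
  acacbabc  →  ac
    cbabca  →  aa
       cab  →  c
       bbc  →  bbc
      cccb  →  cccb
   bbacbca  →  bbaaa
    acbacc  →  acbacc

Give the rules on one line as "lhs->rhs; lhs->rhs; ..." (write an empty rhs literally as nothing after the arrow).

  | baaaa
  | acb
  | accbcc => acac => aa
  | acacbabc => aababc => aabc => ac

ab->; cac->a; cbc->a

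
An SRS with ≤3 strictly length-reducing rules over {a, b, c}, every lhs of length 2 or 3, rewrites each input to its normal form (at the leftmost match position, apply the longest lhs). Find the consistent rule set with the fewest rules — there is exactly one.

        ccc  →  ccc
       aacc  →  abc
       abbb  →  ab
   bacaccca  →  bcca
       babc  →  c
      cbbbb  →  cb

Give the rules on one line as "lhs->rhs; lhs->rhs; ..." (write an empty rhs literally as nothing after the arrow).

ac->b; bab->; bb->b

  | ccc
  | aacc => abc
  | abbb => abb => ab
  | bacaccca => bbaccca => baccca => bbcca => bcca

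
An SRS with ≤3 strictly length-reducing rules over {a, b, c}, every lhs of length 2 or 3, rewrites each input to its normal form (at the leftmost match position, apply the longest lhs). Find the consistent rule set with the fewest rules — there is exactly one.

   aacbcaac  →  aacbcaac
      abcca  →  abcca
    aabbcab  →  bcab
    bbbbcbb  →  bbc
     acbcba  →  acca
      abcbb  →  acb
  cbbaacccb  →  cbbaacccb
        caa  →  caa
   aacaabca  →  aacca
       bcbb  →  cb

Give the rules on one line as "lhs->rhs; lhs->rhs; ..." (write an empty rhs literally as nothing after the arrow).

  | aacbcaac
  | abcca
  | aabbcab => bcab
  | bbbbcbb => bbbcb => bbc

aab->; bcb->c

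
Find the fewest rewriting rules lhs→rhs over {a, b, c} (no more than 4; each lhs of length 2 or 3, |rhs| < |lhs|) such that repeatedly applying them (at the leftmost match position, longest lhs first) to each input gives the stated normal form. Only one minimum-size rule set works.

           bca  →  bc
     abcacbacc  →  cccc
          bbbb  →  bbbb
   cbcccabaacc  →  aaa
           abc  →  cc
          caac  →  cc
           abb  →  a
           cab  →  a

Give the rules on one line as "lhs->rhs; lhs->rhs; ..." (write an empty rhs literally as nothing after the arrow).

  | bca => bc
  | abcacbacc => ccacbacc => cccbacc => ccaacc => ccacc => cccc
  | bbbb
  | cbcccabaacc => acccabaacc => accabaacc => acabaacc => aabaacc => acaacc => aaacc => aaac => aaa

ab->c; ac->a; ca->c; cb->a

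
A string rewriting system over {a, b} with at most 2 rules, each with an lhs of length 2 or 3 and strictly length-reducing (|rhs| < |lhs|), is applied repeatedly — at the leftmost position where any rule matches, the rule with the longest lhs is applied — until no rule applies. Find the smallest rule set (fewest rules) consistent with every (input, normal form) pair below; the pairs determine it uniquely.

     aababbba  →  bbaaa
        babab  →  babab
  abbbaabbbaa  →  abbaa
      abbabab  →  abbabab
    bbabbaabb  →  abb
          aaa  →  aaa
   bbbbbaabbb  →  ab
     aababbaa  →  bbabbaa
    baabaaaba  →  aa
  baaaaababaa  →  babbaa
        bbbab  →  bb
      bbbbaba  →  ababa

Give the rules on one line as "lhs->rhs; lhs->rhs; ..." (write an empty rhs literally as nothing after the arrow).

aab->bb; bbb->a

  | aababbba => bbabbba => bbaaa
  | babab
  | abbbaabbbaa => aaaabbbaa => aabbbbaa => bbbbbaa => abbaa
  | abbabab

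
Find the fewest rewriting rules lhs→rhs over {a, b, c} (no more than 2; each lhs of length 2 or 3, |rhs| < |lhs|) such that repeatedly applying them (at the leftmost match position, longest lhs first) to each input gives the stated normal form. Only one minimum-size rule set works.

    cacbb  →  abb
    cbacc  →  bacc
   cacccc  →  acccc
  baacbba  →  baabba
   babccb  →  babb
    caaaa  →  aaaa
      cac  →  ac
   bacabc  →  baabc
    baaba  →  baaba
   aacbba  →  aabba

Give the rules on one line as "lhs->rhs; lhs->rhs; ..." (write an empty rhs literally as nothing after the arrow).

ca->a; cb->b

  | cacbb => acbb => abb
  | cbacc => bacc
  | cacccc => acccc
  | baacbba => baabba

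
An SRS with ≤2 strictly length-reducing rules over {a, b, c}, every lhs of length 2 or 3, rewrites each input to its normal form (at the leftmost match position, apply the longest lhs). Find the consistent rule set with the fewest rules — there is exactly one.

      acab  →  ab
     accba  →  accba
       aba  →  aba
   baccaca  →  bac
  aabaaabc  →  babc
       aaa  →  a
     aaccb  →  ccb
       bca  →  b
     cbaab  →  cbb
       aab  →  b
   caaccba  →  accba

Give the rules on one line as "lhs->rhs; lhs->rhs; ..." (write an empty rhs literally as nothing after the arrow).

aa->; ca->

  | acab => ab
  | accba
  | aba
  | baccaca => bacca => bac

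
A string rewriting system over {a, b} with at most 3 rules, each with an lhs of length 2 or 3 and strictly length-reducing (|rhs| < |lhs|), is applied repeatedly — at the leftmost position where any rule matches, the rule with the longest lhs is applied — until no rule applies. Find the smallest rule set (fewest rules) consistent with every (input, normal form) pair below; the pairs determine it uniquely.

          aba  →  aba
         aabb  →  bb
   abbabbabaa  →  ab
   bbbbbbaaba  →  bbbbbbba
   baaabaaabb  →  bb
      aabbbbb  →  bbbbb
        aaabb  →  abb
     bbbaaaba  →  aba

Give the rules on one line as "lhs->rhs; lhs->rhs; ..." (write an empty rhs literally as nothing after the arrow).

  | aba
  | aabb => bb
  | abbabbabaa => ababbabaa => aabbabaa => bbabaa => babaa => abaa => ab
  | bbbbbbaaba => bbbbbbba

aa->; bab->ab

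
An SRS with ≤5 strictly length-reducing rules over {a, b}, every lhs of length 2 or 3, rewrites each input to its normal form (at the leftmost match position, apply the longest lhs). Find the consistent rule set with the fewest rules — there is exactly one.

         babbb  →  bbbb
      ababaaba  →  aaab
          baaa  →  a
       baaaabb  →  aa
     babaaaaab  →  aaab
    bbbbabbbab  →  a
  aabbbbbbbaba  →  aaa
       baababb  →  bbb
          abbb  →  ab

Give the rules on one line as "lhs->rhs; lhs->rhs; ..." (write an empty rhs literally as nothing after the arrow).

abb->a; ba->b; baa->; bba->ab

  | babbb => bbbb
  | ababaaba => abbaaba => aaaba => aaab
  | baaa => a
  | baaaabb => aabb => aa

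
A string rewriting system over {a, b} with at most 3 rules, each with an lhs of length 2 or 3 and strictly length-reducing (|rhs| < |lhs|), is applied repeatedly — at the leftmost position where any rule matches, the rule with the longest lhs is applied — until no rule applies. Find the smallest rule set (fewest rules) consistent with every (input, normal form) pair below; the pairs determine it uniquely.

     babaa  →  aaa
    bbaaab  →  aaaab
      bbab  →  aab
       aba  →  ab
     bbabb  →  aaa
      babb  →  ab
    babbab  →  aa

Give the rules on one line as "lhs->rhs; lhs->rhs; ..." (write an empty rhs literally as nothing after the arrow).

ba->b; bb->a

  | babaa => bbaa => aaa
  | bbaaab => aaaab
  | bbab => aab
  | aba => ab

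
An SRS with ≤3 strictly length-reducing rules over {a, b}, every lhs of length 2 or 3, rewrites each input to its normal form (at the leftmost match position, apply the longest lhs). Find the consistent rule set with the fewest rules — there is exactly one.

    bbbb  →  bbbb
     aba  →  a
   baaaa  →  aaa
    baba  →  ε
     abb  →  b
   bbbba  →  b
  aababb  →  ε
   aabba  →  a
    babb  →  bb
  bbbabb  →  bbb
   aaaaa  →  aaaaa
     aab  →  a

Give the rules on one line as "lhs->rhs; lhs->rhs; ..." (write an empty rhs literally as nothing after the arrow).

ab->; ba->; bba->ab

  | bbbb
  | aba => a
  | baaaa => aaa
  | baba => ba => ε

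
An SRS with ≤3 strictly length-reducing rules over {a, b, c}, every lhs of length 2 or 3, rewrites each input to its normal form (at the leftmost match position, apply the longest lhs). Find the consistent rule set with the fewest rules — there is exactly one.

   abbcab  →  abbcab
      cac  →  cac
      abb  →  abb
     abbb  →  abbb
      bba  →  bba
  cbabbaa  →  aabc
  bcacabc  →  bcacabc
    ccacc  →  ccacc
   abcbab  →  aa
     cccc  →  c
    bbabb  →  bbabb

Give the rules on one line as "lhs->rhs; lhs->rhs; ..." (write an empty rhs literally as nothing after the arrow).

  | abbcab
  | cac
  | abb
  | abbb

baa->c; cb->a; ccc->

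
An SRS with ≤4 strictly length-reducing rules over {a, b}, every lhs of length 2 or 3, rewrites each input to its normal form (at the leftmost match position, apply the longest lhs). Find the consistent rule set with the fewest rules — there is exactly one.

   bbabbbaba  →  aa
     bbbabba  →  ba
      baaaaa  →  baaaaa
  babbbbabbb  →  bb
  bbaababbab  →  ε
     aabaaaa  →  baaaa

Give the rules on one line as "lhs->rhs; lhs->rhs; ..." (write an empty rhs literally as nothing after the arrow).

  | bbabbbaba => abbbaba => ababa => aa
  | bbbabba => babba => ba
  | baaaaa
  | babbbbabbb => bbbabbb => babbb => bb

aab->b; bab->; bba->a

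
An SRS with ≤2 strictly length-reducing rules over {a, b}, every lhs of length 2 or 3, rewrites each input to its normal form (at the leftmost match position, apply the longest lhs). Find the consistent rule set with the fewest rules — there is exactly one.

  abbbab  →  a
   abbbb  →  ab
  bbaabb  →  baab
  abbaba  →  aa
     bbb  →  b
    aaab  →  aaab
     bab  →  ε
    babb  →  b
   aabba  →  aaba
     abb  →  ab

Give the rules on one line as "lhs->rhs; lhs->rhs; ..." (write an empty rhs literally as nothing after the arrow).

  | abbbab => abbab => abab => a
  | abbbb => abbb => abb => ab
  | bbaabb => baabb => baab
  | abbaba => ababa => aa

bab->; bb->b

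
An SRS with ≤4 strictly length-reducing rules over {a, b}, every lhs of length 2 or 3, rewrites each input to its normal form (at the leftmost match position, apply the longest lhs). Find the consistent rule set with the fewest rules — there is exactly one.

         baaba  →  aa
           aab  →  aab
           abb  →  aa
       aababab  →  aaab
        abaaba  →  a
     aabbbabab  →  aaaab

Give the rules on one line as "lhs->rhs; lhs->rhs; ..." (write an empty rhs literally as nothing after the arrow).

  | baaba => bba => aa
  | aab
  | abb => aa
  | aababab => abbab => aaab

aba->b; baa->b; bb->a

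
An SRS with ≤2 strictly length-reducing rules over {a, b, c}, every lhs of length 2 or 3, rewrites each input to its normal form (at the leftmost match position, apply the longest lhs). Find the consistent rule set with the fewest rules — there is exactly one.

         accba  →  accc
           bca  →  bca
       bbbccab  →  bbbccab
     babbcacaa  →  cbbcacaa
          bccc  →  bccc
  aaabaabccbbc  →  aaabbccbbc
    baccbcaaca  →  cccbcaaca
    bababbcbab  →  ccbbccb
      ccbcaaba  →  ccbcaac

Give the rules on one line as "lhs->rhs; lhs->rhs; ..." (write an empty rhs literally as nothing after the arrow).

  | accba => accc
  | bca
  | bbbccab
  | babbcacaa => cbbcacaa

ba->c; baa->b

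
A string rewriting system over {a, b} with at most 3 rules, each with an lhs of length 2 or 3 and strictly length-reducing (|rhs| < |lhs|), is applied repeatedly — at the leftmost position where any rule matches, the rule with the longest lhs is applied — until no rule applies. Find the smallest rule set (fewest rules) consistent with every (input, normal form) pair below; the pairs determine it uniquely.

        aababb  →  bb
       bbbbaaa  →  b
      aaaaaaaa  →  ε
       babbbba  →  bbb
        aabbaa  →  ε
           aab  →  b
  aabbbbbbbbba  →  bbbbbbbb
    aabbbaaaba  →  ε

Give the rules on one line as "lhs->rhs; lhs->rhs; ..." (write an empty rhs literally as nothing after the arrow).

  | aababb => babb => bb
  | bbbbaaa => bbbaa => bba => b
  | aaaaaaaa => aaaaaa => aaaa => aa => ε
  | babbbba => bbbba => bbb

aa->; ba->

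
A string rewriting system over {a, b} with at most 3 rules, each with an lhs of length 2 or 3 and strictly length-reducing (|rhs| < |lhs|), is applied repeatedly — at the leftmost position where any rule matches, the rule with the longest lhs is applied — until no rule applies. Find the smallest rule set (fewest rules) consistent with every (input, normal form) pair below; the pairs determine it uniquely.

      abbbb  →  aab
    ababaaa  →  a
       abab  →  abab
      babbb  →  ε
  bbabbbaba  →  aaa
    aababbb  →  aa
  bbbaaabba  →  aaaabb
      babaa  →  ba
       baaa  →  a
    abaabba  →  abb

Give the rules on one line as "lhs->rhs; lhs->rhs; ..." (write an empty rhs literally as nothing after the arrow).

  | abbbb => aab
  | ababaaa => abaa => a
  | abab
  | babbb => baa => ε

baa->; bba->bb; bbb->a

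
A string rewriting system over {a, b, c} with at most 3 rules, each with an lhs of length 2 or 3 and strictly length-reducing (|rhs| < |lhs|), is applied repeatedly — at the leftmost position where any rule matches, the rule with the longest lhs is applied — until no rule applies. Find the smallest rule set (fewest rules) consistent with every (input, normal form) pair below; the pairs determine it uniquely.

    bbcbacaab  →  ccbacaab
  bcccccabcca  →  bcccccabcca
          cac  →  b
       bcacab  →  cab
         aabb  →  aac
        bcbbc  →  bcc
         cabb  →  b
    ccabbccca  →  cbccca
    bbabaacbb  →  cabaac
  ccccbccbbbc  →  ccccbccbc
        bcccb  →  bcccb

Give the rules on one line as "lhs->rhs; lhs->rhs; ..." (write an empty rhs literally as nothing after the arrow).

bb->c; cac->b; cbb->c

  | bbcbacaab => ccbacaab
  | bcccccabcca
  | cac => b
  | bcacab => bbab => cab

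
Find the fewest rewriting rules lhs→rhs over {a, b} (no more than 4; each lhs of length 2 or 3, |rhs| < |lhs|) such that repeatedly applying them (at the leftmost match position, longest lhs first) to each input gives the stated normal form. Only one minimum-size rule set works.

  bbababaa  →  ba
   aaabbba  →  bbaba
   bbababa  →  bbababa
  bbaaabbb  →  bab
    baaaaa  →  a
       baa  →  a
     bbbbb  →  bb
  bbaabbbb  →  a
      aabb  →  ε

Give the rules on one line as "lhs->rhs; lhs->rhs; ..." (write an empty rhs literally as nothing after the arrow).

  | bbababaa => bbabaa => bbaa => ba
  | aaabbba => babbba => bbaba
  | bbababa
  | bbaaabbb => baabbb => abbb => bab

aa->b; abb->ba; baa->a; bbb->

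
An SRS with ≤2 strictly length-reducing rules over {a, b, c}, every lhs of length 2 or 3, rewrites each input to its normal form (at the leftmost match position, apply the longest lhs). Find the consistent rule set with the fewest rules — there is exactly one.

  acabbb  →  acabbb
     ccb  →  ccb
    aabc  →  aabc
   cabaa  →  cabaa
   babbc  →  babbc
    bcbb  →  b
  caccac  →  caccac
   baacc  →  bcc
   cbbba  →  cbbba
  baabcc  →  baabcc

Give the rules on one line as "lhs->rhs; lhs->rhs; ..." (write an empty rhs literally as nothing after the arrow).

aac->c; bcb->

  | acabbb
  | ccb
  | aabc
  | cabaa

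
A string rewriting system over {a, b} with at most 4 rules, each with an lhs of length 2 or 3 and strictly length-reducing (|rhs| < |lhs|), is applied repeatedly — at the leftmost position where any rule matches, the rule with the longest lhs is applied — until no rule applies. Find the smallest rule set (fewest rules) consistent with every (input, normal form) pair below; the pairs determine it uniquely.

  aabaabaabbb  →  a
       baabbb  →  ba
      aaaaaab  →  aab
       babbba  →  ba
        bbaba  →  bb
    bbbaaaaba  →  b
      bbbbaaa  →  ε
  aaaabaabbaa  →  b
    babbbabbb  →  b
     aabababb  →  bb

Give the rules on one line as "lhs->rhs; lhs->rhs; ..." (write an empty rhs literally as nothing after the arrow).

aaa->ba; aba->; baa->; bbb->ba

  | aabaabaabbb => aabaabbb => aabbb => aaba => a
  | baabbb => bbb => ba
  | aaaaaab => baaaab => aab
  | babbba => babaa => ba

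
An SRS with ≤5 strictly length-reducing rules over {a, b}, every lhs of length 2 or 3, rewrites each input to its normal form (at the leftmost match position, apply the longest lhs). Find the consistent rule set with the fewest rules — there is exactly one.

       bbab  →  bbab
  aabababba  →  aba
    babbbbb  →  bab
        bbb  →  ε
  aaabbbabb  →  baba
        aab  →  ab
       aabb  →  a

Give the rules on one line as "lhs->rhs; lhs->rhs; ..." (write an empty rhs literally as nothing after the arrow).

aa->b; aab->ab; abb->a; bbb->

  | bbab
  | aabababba => abababba => ababaa => ababb => aba
  | babbbbb => babbb => bab
  | bbb => ε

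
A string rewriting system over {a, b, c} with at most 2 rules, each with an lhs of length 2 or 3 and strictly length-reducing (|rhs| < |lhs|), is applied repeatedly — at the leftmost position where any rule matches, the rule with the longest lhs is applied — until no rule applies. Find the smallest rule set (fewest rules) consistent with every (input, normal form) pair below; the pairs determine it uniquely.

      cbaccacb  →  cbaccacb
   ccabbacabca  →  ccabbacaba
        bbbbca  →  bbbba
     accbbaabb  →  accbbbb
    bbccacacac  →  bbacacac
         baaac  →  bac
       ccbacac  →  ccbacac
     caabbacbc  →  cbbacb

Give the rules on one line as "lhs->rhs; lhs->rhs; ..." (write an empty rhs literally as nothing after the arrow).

  | cbaccacb
  | ccabbacabca => ccabbacaba
  | bbbbca => bbbba
  | accbbaabb => accbbbb

aa->; bc->b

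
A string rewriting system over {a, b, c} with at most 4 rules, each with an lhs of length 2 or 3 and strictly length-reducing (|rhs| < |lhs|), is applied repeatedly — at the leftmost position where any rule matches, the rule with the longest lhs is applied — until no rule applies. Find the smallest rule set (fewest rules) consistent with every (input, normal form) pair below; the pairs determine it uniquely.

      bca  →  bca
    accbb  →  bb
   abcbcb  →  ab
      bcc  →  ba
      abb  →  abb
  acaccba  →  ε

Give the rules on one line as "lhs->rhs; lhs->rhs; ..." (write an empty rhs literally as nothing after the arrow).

  | bca
  | accbb => aabb => bb
  | abcbcb => abcb => ab
  | bcc => ba

aa->; cb->; cc->a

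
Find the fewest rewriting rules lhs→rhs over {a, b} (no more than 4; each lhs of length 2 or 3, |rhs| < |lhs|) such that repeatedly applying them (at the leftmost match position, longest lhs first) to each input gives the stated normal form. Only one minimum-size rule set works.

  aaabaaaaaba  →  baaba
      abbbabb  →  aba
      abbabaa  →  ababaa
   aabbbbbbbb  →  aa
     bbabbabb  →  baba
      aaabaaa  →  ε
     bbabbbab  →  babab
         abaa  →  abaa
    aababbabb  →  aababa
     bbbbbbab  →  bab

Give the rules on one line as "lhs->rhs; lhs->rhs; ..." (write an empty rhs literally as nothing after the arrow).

  | aaabaaaaaba => bbaaaaaba => baaaaaba => bbaaba => baaba
  | abbbabb => ababb => aba
  | abbabaa => ababaa
  | aabbbbbbbb => aabbbbbb => aabbbb => aabb => aa

aaa->b; bb->; bba->ba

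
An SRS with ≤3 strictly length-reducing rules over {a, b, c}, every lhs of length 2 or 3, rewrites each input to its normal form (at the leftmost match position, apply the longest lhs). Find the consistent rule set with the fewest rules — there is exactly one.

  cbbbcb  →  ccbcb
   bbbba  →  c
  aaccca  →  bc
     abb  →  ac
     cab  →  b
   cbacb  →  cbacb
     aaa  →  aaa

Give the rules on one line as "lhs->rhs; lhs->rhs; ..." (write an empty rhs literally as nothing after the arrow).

aac->b; bb->c; ca->

  | cbbbcb => ccbcb
  | bbbba => cbba => cca => c
  | aaccca => bcca => bc
  | abb => ac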